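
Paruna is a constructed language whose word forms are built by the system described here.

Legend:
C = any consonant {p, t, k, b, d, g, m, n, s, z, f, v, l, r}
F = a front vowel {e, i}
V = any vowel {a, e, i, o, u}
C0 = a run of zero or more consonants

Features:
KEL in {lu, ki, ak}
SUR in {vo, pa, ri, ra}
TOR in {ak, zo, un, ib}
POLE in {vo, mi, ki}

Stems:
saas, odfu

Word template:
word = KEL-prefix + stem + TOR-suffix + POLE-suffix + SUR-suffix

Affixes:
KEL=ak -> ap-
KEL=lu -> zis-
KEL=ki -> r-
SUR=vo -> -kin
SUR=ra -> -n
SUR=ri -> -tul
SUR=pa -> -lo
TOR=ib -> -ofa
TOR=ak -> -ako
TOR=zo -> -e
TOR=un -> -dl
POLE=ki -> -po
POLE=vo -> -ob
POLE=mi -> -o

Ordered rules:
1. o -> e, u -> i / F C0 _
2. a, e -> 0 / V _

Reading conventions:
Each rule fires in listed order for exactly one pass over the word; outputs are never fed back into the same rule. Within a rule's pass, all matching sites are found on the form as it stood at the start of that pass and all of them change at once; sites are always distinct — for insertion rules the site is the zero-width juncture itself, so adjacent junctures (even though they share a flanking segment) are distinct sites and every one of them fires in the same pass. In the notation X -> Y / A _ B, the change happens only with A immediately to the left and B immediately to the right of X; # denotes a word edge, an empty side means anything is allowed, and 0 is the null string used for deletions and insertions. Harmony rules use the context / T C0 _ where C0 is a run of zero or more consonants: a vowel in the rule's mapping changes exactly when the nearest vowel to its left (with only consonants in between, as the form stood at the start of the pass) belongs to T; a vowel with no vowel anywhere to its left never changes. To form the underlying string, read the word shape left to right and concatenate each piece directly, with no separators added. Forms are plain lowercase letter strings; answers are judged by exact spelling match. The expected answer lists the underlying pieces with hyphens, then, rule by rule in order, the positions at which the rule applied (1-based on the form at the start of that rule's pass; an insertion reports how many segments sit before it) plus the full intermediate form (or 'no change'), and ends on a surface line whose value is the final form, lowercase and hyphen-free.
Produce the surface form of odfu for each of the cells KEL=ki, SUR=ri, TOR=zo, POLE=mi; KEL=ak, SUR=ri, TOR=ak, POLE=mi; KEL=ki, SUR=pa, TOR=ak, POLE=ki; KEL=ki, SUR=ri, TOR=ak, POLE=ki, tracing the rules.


cell KEL=ki, SUR=ri, TOR=zo, POLE=mi:
underlying: r-odfu-e-o-tul
1. o -> e, u -> i / F C0 _: fires at position(s) 7: rodfueetul
2. a, e -> 0 / V _: fires at position(s) 6, 7: rodfutul
surface: rodfutul

cell KEL=ak, SUR=ri, TOR=ak, POLE=mi:
underlying: ap-odfu-ako-o-tul
1. o -> e, u -> i / F C0 _: no change
2. a, e -> 0 / V _: fires at position(s) 7: apodfukootul
surface: apodfukootul

cell KEL=ki, SUR=pa, TOR=ak, POLE=ki:
underlying: r-odfu-ako-po-lo
1. o -> e, u -> i / F C0 _: no change
2. a, e -> 0 / V _: fires at position(s) 6: rodfukopolo
surface: rodfukopolo

cell KEL=ki, SUR=ri, TOR=ak, POLE=ki:
underlying: r-odfu-ako-po-tul
1. o -> e, u -> i / F C0 _: no change
2. a, e -> 0 / V _: fires at position(s) 6: rodfukopotul
surface: rodfukopotul


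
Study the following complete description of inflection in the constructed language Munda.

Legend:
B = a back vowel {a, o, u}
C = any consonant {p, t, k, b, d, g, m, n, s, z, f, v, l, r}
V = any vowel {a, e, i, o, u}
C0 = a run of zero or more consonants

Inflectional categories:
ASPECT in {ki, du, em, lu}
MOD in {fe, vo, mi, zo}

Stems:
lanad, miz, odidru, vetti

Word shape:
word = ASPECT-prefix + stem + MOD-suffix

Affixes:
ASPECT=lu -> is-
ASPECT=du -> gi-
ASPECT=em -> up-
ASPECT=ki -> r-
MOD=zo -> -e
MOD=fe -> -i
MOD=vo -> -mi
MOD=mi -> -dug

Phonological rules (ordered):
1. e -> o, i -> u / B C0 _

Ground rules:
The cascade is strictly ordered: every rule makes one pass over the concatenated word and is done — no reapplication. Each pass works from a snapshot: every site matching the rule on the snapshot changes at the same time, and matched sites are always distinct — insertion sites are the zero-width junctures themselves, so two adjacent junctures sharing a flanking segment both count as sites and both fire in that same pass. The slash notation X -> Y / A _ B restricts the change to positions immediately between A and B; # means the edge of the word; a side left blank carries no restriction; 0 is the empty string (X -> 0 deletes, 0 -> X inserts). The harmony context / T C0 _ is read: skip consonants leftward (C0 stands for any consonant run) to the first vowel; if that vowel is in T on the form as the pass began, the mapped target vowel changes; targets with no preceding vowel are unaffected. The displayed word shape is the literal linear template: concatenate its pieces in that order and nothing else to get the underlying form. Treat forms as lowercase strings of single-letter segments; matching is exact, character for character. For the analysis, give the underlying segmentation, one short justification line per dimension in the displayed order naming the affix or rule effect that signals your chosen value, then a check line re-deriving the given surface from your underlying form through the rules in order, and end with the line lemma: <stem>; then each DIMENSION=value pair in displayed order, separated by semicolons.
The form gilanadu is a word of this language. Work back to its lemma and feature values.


underlying: gi-lanad-i
ASPECT=du - signalled by the affix gi-
MOD=fe - signalled by the affix -i
check: gilanadi -> gilanadu
lemma: lanad; ASPECT=du; MOD=fe


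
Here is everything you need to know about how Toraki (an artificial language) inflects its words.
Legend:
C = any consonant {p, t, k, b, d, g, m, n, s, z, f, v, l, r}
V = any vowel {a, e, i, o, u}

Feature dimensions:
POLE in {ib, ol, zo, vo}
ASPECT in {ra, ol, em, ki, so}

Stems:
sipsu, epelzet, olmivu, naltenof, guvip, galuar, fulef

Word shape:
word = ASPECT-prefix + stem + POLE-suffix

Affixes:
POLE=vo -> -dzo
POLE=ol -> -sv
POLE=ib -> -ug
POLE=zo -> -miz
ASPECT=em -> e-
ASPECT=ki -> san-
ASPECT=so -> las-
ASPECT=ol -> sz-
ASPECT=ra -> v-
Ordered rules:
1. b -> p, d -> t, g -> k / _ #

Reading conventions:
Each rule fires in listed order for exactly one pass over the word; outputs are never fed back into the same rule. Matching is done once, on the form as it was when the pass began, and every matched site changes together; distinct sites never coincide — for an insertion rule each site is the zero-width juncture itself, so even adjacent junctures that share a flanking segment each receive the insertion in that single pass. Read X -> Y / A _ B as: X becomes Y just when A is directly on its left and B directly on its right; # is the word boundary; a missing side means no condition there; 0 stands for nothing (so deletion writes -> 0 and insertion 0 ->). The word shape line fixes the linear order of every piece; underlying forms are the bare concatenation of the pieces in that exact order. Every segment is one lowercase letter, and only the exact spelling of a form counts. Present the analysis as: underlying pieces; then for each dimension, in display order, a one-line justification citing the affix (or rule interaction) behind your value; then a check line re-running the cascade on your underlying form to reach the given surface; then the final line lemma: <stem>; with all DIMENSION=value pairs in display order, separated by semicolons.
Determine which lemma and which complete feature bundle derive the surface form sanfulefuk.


underlying: san-fulef-ug
POLE=ib - signalled by the affix -ug
ASPECT=ki - signalled by the affix san-
check: sanfulefug -> sanfulefuk
lemma: fulef; POLE=ib; ASPECT=ki


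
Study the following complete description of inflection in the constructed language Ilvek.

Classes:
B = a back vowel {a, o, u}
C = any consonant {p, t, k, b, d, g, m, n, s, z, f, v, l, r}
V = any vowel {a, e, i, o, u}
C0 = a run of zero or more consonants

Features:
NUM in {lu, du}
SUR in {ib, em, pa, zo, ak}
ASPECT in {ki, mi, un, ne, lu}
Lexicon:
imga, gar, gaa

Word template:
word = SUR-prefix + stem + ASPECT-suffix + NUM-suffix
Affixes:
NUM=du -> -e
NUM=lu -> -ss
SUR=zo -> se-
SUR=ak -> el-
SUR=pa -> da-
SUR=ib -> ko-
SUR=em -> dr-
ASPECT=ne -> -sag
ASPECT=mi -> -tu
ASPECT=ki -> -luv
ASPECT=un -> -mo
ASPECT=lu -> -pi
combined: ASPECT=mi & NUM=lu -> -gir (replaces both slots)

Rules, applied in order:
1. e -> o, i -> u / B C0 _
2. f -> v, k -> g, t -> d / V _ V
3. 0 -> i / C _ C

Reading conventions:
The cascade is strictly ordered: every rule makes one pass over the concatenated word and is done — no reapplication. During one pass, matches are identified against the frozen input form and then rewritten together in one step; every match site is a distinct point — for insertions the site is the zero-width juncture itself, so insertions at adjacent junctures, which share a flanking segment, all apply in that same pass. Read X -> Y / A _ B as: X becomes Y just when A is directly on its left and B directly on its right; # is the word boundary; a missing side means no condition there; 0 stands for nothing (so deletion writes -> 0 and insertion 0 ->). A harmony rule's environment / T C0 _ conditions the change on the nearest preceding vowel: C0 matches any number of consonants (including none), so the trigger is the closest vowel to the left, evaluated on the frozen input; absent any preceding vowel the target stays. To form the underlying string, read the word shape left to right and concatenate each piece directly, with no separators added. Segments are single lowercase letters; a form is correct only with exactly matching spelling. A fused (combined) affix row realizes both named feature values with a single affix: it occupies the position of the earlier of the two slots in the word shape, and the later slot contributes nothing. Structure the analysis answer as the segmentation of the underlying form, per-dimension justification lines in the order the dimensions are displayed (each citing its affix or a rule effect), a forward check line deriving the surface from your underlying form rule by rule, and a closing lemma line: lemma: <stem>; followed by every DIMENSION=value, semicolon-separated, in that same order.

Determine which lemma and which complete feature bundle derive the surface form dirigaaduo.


underlying: dr-gaa-tu-e
NUM=du - signalled by the affix -e
SUR=em - signalled by the affix dr-
ASPECT=mi - signalled by the affix -tu
check: drgaatue -> drgaatuo -> drgaaduo -> dirigaaduo
lemma: gaa; NUM=du; SUR=em; ASPECT=mi


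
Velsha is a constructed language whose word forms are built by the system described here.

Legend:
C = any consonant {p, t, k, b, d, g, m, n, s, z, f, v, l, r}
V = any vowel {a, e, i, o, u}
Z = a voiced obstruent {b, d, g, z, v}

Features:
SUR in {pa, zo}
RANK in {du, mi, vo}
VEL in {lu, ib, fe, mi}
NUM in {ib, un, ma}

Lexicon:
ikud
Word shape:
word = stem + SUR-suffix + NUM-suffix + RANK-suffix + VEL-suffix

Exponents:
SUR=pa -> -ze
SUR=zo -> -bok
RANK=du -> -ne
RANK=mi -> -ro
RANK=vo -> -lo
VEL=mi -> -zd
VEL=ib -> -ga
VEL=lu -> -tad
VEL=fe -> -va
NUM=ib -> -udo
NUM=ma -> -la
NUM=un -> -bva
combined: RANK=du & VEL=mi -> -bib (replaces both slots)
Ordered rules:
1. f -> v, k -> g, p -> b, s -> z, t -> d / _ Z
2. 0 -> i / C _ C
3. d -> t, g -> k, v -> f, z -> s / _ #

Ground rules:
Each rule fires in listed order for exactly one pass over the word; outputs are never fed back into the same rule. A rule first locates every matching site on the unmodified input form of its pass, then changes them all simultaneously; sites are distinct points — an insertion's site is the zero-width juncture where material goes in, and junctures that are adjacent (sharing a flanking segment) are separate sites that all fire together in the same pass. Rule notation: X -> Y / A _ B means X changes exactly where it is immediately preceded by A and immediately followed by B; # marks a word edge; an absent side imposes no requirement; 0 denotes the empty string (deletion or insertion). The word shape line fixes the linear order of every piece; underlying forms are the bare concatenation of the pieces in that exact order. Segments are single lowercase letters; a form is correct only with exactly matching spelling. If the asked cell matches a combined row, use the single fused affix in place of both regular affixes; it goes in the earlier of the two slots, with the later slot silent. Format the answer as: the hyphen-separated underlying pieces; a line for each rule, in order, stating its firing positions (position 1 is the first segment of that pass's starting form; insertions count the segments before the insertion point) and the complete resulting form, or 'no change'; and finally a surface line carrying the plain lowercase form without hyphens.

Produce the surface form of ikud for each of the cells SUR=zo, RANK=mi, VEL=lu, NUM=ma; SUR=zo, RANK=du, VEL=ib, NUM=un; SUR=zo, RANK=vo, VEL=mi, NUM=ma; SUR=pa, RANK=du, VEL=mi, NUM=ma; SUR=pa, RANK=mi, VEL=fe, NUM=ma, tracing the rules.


cell SUR=zo, RANK=mi, VEL=lu, NUM=ma:
underlying: ikud-bok-la-ro-tad
1. f -> v, k -> g, p -> b, s -> z, t -> d / _ Z: no change
2. 0 -> i / C _ C: inserts after position(s) 4, 7: ikudibokilarotad
3. d -> t, g -> k, v -> f, z -> s / _ #: fires at position(s) 16: ikudibokilarotat
surface: ikudibokilarotat

cell SUR=zo, RANK=du, VEL=ib, NUM=un:
underlying: ikud-bok-bva-ne-ga
1. f -> v, k -> g, p -> b, s -> z, t -> d / _ Z: fires at position(s) 7: ikudbogbvanega
2. 0 -> i / C _ C: inserts after position(s) 4, 7, 8: ikudibogibivanega
3. d -> t, g -> k, v -> f, z -> s / _ #: no change
surface: ikudibogibivanega

cell SUR=zo, RANK=vo, VEL=mi, NUM=ma:
underlying: ikud-bok-la-lo-zd
1. f -> v, k -> g, p -> b, s -> z, t -> d / _ Z: no change
2. 0 -> i / C _ C: inserts after position(s) 4, 7, 12: ikudibokilalozid
3. d -> t, g -> k, v -> f, z -> s / _ #: fires at position(s) 16: ikudibokilalozit
surface: ikudibokilalozit

cell SUR=pa, RANK=du, VEL=mi, NUM=ma:
underlying: ikud-ze-la-bib
1. f -> v, k -> g, p -> b, s -> z, t -> d / _ Z: no change
2. 0 -> i / C _ C: inserts after position(s) 4: ikudizelabib
3. d -> t, g -> k, v -> f, z -> s / _ #: no change
surface: ikudizelabib

cell SUR=pa, RANK=mi, VEL=fe, NUM=ma:
underlying: ikud-ze-la-ro-va
1. f -> v, k -> g, p -> b, s -> z, t -> d / _ Z: no change
2. 0 -> i / C _ C: inserts after position(s) 4: ikudizelarova
3. d -> t, g -> k, v -> f, z -> s / _ #: no change
surface: ikudizelarova


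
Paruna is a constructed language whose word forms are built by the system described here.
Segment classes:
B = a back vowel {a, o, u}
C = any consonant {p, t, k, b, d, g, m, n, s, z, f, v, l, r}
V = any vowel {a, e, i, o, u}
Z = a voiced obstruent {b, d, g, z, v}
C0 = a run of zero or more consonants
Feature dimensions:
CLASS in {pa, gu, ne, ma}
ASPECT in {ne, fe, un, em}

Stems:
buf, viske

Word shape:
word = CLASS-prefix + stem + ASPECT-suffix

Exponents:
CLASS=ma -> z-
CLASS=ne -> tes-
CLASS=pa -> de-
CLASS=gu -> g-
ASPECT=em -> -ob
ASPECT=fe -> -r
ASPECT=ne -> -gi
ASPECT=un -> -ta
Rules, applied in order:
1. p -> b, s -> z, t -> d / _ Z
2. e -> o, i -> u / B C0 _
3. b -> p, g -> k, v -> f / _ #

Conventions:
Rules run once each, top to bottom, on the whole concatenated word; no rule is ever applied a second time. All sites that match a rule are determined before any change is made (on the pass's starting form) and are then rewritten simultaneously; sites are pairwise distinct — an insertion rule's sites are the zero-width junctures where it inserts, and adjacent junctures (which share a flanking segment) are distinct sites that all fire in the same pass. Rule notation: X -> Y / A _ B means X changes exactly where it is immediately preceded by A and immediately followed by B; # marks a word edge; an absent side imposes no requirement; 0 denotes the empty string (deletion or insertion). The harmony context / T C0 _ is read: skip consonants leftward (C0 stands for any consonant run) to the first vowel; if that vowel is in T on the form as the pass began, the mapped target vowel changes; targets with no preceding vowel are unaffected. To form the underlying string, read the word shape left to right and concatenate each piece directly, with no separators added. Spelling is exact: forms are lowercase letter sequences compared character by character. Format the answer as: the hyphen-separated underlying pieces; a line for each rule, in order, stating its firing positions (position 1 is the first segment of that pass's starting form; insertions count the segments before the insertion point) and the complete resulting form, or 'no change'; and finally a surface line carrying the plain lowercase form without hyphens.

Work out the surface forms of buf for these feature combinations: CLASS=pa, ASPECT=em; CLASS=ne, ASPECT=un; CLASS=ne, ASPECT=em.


cell CLASS=pa, ASPECT=em:
underlying: de-buf-ob
1. p -> b, s -> z, t -> d / _ Z: no change
2. e -> o, i -> u / B C0 _: no change
3. b -> p, g -> k, v -> f / _ #: fires at position(s) 7: debufop
surface: debufop

cell CLASS=ne, ASPECT=un:
underlying: tes-buf-ta
1. p -> b, s -> z, t -> d / _ Z: fires at position(s) 3: tezbufta
2. e -> o, i -> u / B C0 _: no change
3. b -> p, g -> k, v -> f / _ #: no change
surface: tezbufta

cell CLASS=ne, ASPECT=em:
underlying: tes-buf-ob
1. p -> b, s -> z, t -> d / _ Z: fires at position(s) 3: tezbufob
2. e -> o, i -> u / B C0 _: no change
3. b -> p, g -> k, v -> f / _ #: fires at position(s) 8: tezbufop
surface: tezbufop


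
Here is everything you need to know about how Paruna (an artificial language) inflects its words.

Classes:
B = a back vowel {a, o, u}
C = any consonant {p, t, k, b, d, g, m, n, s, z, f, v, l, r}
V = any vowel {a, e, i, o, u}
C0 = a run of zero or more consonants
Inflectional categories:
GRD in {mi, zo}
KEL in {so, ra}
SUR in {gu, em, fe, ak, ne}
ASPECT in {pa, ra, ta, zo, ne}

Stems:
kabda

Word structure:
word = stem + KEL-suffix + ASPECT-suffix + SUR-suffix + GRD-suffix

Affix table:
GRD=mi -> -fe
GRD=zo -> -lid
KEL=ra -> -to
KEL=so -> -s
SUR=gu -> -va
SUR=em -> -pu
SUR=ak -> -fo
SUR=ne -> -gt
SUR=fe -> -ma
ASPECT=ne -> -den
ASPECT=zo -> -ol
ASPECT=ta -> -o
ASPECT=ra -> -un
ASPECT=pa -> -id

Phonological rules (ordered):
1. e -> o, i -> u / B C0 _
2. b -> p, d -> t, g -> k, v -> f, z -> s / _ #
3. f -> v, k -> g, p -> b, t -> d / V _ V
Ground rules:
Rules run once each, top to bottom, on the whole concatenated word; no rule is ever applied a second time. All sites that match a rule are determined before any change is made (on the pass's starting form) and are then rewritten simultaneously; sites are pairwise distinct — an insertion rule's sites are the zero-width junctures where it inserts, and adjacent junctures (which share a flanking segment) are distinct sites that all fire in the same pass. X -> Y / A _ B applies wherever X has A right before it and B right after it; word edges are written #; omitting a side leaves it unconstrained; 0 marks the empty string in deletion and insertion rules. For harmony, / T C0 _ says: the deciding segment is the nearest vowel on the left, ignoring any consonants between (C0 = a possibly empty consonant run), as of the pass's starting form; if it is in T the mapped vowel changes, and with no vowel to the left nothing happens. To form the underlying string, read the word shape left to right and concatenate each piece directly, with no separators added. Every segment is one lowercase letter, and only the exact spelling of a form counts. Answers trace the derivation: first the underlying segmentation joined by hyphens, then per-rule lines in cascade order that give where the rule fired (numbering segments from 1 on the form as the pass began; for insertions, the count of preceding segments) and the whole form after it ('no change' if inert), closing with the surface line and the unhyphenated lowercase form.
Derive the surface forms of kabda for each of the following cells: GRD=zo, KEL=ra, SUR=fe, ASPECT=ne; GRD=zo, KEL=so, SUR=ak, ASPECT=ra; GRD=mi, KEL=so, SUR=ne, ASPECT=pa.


cell GRD=zo, KEL=ra, SUR=fe, ASPECT=ne:
underlying: kabda-to-den-ma-lid
1. e -> o, i -> u / B C0 _: fires at position(s) 9, 14: kabdatodonmalud
2. b -> p, d -> t, g -> k, v -> f, z -> s / _ #: fires at position(s) 15: kabdatodonmalut
3. f -> v, k -> g, p -> b, t -> d / V _ V: fires at position(s) 6: kabdadodonmalut
surface: kabdadodonmalut

cell GRD=zo, KEL=so, SUR=ak, ASPECT=ra:
underlying: kabda-s-un-fo-lid
1. e -> o, i -> u / B C0 _: fires at position(s) 12: kabdasunfolud
2. b -> p, d -> t, g -> k, v -> f, z -> s / _ #: fires at position(s) 13: kabdasunfolut
3. f -> v, k -> g, p -> b, t -> d / V _ V: no change
surface: kabdasunfolut

cell GRD=mi, KEL=so, SUR=ne, ASPECT=pa:
underlying: kabda-s-id-gt-fe
1. e -> o, i -> u / B C0 _: fires at position(s) 7: kabdasudgtfe
2. b -> p, d -> t, g -> k, v -> f, z -> s / _ #: no change
3. f -> v, k -> g, p -> b, t -> d / V _ V: no change
surface: kabdasudgtfe


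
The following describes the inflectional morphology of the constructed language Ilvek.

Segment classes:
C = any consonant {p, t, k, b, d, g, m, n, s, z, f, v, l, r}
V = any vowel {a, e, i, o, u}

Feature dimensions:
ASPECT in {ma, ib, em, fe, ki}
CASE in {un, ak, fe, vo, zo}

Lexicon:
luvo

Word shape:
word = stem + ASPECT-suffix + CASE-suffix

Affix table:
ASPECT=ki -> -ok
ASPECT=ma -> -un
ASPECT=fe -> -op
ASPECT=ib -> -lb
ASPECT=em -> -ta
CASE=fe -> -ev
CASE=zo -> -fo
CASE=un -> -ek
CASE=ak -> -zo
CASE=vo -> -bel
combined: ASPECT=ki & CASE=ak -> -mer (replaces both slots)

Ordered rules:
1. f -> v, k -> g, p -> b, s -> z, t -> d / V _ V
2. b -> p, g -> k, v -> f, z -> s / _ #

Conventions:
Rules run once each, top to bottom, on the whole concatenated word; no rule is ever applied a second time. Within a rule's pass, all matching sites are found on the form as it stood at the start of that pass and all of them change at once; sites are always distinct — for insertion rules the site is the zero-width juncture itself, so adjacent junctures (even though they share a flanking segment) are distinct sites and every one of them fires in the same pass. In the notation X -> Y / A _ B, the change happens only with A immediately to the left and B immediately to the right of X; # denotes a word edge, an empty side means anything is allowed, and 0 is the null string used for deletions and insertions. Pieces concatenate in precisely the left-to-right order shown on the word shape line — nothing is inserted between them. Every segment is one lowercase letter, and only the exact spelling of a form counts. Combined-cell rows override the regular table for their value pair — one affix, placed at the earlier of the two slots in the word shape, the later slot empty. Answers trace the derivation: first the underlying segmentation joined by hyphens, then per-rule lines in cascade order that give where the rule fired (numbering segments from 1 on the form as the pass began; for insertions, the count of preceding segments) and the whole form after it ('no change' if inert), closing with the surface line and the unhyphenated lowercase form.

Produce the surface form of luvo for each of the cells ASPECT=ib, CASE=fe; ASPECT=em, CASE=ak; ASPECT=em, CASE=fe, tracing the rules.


cell ASPECT=ib, CASE=fe:
underlying: luvo-lb-ev
1. f -> v, k -> g, p -> b, s -> z, t -> d / V _ V: no change
2. b -> p, g -> k, v -> f, z -> s / _ #: fires at position(s) 8: luvolbef
surface: luvolbef

cell ASPECT=em, CASE=ak:
underlying: luvo-ta-zo
1. f -> v, k -> g, p -> b, s -> z, t -> d / V _ V: fires at position(s) 5: luvodazo
2. b -> p, g -> k, v -> f, z -> s / _ #: no change
surface: luvodazo

cell ASPECT=em, CASE=fe:
underlying: luvo-ta-ev
1. f -> v, k -> g, p -> b, s -> z, t -> d / V _ V: fires at position(s) 5: luvodaev
2. b -> p, g -> k, v -> f, z -> s / _ #: fires at position(s) 8: luvodaef
surface: luvodaef


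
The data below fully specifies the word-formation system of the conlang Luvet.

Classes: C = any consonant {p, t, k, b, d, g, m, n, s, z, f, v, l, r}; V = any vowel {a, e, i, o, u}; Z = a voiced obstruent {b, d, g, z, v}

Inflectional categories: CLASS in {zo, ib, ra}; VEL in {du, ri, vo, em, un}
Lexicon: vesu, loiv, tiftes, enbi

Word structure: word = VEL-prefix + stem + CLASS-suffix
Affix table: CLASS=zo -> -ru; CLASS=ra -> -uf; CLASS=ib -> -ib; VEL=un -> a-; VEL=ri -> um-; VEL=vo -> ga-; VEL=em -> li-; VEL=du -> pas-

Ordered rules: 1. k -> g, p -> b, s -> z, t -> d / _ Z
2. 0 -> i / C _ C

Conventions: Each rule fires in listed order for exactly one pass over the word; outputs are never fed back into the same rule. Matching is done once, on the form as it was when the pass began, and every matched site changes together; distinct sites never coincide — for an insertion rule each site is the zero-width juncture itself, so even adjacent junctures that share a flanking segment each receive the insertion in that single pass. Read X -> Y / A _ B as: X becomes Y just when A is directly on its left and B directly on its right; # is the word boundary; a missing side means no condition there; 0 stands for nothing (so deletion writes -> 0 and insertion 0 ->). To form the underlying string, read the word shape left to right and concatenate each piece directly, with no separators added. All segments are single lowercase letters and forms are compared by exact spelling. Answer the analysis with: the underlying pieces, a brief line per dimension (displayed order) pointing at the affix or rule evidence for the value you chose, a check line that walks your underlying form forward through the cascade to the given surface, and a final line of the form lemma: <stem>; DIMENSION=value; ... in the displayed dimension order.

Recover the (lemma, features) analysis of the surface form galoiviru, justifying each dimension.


underlying: ga-loiv-ru
CLASS=zo - signalled by the affix -ru
VEL=vo - signalled by the affix ga-
check: galoivru -> galoivru -> galoiviru
lemma: loiv; CLASS=zo; VEL=vo


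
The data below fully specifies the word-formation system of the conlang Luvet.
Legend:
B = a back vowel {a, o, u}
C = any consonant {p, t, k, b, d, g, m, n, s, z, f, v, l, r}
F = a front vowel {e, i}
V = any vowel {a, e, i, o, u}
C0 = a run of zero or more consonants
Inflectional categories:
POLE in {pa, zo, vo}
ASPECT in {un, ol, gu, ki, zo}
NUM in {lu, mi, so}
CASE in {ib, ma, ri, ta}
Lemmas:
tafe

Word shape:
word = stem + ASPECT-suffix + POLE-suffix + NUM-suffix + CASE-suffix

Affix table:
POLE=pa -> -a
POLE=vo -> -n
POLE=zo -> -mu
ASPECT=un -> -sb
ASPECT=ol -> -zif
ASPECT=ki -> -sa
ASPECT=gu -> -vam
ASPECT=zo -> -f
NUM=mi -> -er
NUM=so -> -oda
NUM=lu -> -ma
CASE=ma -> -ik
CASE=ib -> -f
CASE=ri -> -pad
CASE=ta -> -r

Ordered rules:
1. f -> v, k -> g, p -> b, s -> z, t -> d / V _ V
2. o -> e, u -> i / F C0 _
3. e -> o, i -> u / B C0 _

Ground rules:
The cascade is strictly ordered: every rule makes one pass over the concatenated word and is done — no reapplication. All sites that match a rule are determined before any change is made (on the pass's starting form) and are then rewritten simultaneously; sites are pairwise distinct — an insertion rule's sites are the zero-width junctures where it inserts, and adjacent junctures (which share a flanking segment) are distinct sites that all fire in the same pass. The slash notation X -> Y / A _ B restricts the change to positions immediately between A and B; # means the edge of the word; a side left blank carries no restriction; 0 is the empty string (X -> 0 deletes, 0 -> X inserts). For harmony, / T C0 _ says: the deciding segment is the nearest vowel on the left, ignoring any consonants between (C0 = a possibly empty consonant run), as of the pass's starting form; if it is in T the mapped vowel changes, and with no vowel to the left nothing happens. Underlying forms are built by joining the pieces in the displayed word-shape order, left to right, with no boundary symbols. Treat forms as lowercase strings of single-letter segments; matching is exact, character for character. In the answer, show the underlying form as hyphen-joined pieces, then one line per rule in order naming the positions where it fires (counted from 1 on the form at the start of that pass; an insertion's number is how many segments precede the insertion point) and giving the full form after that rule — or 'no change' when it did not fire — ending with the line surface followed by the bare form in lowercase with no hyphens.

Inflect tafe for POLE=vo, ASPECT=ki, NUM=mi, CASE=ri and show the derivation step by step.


underlying: tafe-sa-n-er-pad
1. f -> v, k -> g, p -> b, s -> z, t -> d / V _ V: fires at position(s) 3, 5: tavezanerpad
2. o -> e, u -> i / F C0 _: no change
3. e -> o, i -> u / B C0 _: fires at position(s) 4, 8: tavozanorpad
surface: tavozanorpad


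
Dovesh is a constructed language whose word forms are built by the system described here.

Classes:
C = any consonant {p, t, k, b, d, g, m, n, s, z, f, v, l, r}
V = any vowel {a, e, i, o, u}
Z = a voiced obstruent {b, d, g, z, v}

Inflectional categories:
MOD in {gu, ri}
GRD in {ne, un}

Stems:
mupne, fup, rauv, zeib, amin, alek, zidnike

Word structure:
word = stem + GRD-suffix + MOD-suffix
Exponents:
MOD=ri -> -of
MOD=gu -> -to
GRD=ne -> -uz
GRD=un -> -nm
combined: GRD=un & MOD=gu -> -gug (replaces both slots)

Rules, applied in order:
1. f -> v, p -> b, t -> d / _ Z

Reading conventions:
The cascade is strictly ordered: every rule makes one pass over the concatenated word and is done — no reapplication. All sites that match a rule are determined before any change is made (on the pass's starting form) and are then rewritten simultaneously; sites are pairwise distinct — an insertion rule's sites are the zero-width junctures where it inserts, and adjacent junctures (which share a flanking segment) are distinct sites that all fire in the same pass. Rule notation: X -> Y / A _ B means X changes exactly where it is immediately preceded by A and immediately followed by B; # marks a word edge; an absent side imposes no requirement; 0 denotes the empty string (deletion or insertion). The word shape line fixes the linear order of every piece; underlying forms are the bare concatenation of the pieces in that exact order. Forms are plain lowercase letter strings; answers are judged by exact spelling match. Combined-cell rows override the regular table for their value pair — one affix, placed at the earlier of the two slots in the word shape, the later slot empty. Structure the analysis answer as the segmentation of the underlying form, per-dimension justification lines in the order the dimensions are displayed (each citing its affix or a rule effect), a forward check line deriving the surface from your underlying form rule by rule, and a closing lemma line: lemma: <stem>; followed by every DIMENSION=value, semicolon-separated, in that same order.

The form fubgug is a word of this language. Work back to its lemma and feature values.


underlying: fup-gug
MOD=gu - signalled by the combined affix row
GRD=un - signalled by the combined affix row
check: fupgug -> fubgug
lemma: fup; MOD=gu; GRD=un


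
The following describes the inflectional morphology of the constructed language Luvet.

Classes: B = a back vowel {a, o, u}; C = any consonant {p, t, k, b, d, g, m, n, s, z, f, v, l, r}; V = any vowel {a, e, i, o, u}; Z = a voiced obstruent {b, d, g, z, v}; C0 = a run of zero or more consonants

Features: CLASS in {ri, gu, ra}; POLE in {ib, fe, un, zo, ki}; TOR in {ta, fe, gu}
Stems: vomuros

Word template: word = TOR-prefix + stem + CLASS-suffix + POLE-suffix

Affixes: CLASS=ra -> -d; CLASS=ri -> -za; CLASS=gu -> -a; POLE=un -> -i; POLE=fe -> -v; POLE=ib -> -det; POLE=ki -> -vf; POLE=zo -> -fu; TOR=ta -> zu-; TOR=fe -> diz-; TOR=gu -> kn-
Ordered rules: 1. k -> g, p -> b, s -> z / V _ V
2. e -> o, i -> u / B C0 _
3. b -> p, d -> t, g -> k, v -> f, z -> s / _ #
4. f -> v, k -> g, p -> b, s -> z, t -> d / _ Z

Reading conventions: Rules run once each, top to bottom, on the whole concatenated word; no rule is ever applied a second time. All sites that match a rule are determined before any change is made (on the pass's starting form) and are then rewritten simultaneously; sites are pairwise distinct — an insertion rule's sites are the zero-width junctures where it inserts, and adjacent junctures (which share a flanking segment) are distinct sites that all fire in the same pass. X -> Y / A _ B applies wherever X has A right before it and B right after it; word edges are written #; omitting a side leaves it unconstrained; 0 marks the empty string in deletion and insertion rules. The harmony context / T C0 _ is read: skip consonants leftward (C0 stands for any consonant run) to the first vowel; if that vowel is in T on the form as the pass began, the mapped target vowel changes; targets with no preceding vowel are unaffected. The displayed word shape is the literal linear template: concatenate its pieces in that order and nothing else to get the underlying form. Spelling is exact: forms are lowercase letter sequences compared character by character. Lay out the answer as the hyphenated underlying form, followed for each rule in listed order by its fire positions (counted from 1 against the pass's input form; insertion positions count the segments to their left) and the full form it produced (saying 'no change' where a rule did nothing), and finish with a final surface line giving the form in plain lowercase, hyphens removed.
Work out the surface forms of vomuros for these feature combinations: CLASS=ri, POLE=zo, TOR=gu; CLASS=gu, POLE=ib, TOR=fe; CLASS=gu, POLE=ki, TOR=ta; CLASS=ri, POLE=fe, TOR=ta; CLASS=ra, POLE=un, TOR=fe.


cell CLASS=ri, POLE=zo, TOR=gu:
underlying: kn-vomuros-za-fu
1. k -> g, p -> b, s -> z / V _ V: no change
2. e -> o, i -> u / B C0 _: no change
3. b -> p, d -> t, g -> k, v -> f, z -> s / _ #: no change
4. f -> v, k -> g, p -> b, s -> z, t -> d / _ Z: fires at position(s) 9: knvomurozzafu
surface: knvomurozzafu

cell CLASS=gu, POLE=ib, TOR=fe:
underlying: diz-vomuros-a-det
1. k -> g, p -> b, s -> z / V _ V: fires at position(s) 10: dizvomurozadet
2. e -> o, i -> u / B C0 _: fires at position(s) 13: dizvomurozadot
3. b -> p, d -> t, g -> k, v -> f, z -> s / _ #: no change
4. f -> v, k -> g, p -> b, s -> z, t -> d / _ Z: no change
surface: dizvomurozadot

cell CLASS=gu, POLE=ki, TOR=ta:
underlying: zu-vomuros-a-vf
1. k -> g, p -> b, s -> z / V _ V: fires at position(s) 9: zuvomurozavf
2. e -> o, i -> u / B C0 _: no change
3. b -> p, d -> t, g -> k, v -> f, z -> s / _ #: no change
4. f -> v, k -> g, p -> b, s -> z, t -> d / _ Z: no change
surface: zuvomurozavf

cell CLASS=ri, POLE=fe, TOR=ta:
underlying: zu-vomuros-za-v
1. k -> g, p -> b, s -> z / V _ V: no change
2. e -> o, i -> u / B C0 _: no change
3. b -> p, d -> t, g -> k, v -> f, z -> s / _ #: fires at position(s) 12: zuvomuroszaf
4. f -> v, k -> g, p -> b, s -> z, t -> d / _ Z: fires at position(s) 9: zuvomurozzaf
surface: zuvomurozzaf

cell CLASS=ra, POLE=un, TOR=fe:
underlying: diz-vomuros-d-i
1. k -> g, p -> b, s -> z / V _ V: no change
2. e -> o, i -> u / B C0 _: fires at position(s) 12: dizvomurosdu
3. b -> p, d -> t, g -> k, v -> f, z -> s / _ #: no change
4. f -> v, k -> g, p -> b, s -> z, t -> d / _ Z: fires at position(s) 10: dizvomurozdu
surface: dizvomurozdu


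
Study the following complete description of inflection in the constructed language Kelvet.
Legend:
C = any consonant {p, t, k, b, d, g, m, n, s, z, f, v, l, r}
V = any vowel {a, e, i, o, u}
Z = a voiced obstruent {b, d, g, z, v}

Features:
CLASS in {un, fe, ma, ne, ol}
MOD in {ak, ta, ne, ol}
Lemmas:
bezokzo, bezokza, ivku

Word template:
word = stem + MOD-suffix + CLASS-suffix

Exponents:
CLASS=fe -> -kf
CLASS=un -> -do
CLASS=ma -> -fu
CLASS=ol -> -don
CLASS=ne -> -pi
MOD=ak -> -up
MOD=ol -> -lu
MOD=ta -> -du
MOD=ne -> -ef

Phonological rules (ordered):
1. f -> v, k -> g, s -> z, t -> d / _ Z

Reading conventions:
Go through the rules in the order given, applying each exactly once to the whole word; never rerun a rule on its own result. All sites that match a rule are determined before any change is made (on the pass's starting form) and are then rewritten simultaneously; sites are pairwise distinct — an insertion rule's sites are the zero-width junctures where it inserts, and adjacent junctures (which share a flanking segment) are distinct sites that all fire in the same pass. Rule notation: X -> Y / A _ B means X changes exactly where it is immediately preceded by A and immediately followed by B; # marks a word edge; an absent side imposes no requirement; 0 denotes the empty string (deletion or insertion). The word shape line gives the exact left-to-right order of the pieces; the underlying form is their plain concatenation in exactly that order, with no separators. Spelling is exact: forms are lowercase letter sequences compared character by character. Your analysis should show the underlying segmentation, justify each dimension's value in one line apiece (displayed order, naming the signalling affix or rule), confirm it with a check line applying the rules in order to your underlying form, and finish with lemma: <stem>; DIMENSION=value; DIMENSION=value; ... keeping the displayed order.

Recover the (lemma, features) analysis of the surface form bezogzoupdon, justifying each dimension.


underlying: bezokzo-up-don
CLASS=ol - signalled by the affix -don
MOD=ak - signalled by the affix -up
check: bezokzoupdon -> bezogzoupdon
lemma: bezokzo; CLASS=ol; MOD=ak


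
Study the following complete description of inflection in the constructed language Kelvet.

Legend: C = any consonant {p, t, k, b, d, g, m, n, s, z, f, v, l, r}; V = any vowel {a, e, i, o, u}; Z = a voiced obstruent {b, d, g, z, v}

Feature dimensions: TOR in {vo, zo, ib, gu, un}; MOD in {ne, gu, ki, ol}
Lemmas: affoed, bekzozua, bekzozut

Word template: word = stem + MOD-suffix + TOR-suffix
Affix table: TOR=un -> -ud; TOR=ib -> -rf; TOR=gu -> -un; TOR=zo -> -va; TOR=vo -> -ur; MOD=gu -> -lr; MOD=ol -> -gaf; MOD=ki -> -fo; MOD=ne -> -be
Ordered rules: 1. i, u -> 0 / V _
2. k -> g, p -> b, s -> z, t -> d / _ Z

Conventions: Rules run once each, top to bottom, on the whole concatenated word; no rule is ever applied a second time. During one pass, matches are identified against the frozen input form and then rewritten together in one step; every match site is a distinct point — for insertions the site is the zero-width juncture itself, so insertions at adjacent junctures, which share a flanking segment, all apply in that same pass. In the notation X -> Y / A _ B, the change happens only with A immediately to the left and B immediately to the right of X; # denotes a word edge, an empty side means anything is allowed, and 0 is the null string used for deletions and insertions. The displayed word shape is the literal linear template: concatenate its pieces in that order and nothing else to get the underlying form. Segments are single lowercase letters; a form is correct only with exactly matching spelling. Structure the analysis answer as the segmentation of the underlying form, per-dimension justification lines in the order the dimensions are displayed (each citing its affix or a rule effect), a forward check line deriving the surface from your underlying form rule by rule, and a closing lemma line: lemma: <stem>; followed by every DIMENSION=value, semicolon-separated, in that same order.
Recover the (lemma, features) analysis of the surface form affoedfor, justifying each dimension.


underlying: affoed-fo-ur
TOR=vo - signalled by the affix -ur
MOD=ki - signalled by the affix -fo
check: affoedfour -> affoedfor -> affoedfor
lemma: affoed; TOR=vo; MOD=ki


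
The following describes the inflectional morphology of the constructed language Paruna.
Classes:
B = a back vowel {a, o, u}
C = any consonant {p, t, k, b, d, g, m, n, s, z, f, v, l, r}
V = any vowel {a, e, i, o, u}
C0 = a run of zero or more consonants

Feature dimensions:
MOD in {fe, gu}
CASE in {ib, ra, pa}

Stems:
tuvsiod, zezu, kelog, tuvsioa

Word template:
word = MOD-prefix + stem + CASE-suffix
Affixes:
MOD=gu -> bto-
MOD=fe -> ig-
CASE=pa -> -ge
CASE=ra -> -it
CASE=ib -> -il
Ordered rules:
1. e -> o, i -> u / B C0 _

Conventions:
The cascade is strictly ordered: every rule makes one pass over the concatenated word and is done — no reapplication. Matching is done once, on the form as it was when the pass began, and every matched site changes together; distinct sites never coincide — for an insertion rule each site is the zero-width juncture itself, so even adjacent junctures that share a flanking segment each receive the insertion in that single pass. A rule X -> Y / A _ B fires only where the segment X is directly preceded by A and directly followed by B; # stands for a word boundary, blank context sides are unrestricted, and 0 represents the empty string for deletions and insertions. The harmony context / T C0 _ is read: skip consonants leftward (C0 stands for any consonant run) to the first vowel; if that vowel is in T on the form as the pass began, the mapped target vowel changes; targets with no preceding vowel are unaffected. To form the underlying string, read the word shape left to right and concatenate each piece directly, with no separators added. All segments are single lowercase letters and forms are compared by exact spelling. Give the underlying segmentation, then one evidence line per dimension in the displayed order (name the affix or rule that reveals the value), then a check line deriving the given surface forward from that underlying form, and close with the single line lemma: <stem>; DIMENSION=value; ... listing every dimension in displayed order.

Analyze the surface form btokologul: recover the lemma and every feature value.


underlying: bto-kelog-il
MOD=gu - signalled by the affix bto-
CASE=ib - signalled by the affix -il
check: btokelogil -> btokologul
lemma: kelog; MOD=gu; CASE=ib
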